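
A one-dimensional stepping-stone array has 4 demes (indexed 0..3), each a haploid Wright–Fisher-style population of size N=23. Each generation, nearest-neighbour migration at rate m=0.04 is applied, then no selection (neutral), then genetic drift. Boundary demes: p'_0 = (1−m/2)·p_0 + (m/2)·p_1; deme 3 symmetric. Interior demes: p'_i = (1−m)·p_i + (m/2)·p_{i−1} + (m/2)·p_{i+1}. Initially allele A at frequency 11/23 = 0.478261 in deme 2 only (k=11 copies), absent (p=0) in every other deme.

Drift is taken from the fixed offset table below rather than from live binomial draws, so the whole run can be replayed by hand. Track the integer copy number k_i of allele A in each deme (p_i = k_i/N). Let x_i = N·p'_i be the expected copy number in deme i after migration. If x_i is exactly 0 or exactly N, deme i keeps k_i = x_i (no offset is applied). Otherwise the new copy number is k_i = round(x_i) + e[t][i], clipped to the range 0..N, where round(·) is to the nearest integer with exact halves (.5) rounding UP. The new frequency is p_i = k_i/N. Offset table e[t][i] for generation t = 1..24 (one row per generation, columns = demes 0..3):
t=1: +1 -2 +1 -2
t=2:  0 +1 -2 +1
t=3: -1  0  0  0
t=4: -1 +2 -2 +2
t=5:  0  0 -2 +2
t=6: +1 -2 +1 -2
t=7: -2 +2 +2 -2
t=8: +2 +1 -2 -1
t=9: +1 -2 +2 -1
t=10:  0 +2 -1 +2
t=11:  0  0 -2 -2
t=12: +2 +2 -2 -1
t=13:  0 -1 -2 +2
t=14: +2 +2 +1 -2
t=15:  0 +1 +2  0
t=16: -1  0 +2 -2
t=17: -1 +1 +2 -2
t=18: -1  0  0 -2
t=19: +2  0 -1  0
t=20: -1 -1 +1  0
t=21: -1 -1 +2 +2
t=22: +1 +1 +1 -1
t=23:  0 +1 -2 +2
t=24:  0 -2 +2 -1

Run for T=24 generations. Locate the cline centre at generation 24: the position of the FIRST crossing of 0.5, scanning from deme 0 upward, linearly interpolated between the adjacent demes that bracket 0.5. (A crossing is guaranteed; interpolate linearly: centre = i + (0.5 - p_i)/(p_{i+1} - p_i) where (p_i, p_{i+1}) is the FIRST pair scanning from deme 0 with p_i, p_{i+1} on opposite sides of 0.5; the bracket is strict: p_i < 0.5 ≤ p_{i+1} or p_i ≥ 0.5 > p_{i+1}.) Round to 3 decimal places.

1.900

t=0: k=[0 0 11 0]
t=1: x=[0.0000 0.2200 10.5600 0.2200] k=[0 0 12 0]
t=2: x=[0.0000 0.2400 11.5200 0.2400] k=[0 1 10 1]
t=3: x=[0.0200 1.1600 9.6400 1.1800] k=[0 1 10 1]
t=4: x=[0.0200 1.1600 9.6400 1.1800] k=[0 3 8 3]
t=5: x=[0.0600 3.0400 7.8000 3.1000] k=[0 3 6 5]
t=6: x=[0.0600 3.0000 5.9200 5.0200] k=[1 1 7 3]
t=7: x=[1.0000 1.1200 6.8000 3.0800] k=[0 3 9 1]
t=8: x=[0.0600 3.0600 8.7200 1.1600] k=[2 4 7 0]
t=9: x=[2.0400 4.0200 6.8000 0.1400] k=[3 2 9 0]
t=10: x=[2.9800 2.1600 8.6800 0.1800] k=[3 4 8 2]
t=11: x=[3.0200 4.0600 7.8000 2.1200] k=[3 4 6 0]
t=12: x=[3.0200 4.0200 5.8400 0.1200] k=[5 6 4 0]
t=13: x=[5.0200 5.9400 3.9600 0.0800] k=[5 5 2 2]
t=14: x=[5.0000 4.9400 2.0600 2.0000] k=[7 7 3 0]
t=15: x=[7.0000 6.9200 3.0200 0.0600] k=[7 8 5 0]
t=16: x=[7.0200 7.9200 4.9600 0.1000] k=[6 8 7 0]
t=17: x=[6.0400 7.9400 6.8800 0.1400] k=[5 9 9 0]
t=18: x=[5.0800 8.9200 8.8200 0.1800] k=[4 9 9 0]
t=19: x=[4.1000 8.9000 8.8200 0.1800] k=[6 9 8 0]
t=20: x=[6.0600 8.9200 7.8600 0.1600] k=[5 8 9 0]
t=21: x=[5.0600 7.9600 8.8000 0.1800] k=[4 7 11 2]
t=22: x=[4.0600 7.0200 10.7400 2.1800] k=[5 8 12 1]
t=23: x=[5.0600 8.0200 11.7000 1.2200] k=[5 9 10 3]
t=24: x=[5.0800 8.9400 9.8400 3.1400] k=[5 7 12 2]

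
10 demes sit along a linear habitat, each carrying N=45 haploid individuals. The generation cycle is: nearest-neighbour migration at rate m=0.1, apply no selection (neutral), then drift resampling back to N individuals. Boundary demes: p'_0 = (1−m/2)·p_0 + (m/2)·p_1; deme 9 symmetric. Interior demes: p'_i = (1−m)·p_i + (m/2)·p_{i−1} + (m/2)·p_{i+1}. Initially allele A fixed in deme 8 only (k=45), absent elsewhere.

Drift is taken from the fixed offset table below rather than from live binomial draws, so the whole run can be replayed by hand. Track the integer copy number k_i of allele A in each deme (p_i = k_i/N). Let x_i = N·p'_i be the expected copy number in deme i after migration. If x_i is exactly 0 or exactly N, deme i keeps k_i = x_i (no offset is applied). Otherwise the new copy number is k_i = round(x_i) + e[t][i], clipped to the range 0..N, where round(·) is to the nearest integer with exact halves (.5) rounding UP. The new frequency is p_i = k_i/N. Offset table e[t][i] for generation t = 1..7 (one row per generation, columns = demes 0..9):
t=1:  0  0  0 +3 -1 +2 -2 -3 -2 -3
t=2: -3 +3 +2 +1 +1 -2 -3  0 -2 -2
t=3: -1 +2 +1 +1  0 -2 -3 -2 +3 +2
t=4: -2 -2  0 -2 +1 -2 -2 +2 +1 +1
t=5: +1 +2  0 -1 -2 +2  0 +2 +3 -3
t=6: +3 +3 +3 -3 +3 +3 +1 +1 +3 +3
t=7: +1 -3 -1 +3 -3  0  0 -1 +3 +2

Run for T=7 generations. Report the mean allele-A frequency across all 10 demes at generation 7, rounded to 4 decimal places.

t=0: k=[0 0 0 0 0 0 0 0 45 0]
t=1: x=[0.0000 0.0000 0.0000 0.0000 0.0000 0.0000 0.0000 2.2500 40.5000 2.2500] k=[0 0 0 0 0 0 0 0 39 0]
t=2: x=[0.0000 0.0000 0.0000 0.0000 0.0000 0.0000 0.0000 1.9500 35.1000 1.9500] k=[0 0 0 0 0 0 0 2 33 0]
t=3: x=[0.0000 0.0000 0.0000 0.0000 0.0000 0.0000 0.1000 3.4500 29.8000 1.6500] k=[0 0 0 0 0 0 0 1 33 4]
t=4: x=[0.0000 0.0000 0.0000 0.0000 0.0000 0.0000 0.0500 2.5500 29.9500 5.4500] k=[0 0 0 0 0 0 0 5 31 6]
t=5: x=[0.0000 0.0000 0.0000 0.0000 0.0000 0.0000 0.2500 6.0500 28.4500 7.2500] k=[0 0 0 0 0 0 0 8 31 4]
t=6: x=[0.0000 0.0000 0.0000 0.0000 0.0000 0.0000 0.4000 8.7500 28.5000 5.3500] k=[0 0 0 0 0 0 1 10 32 8]
t=7: x=[0.0000 0.0000 0.0000 0.0000 0.0000 0.0500 1.4000 10.6500 29.7000 9.2000] k=[0 0 0 0 0 0 1 10 33 11]

0.1222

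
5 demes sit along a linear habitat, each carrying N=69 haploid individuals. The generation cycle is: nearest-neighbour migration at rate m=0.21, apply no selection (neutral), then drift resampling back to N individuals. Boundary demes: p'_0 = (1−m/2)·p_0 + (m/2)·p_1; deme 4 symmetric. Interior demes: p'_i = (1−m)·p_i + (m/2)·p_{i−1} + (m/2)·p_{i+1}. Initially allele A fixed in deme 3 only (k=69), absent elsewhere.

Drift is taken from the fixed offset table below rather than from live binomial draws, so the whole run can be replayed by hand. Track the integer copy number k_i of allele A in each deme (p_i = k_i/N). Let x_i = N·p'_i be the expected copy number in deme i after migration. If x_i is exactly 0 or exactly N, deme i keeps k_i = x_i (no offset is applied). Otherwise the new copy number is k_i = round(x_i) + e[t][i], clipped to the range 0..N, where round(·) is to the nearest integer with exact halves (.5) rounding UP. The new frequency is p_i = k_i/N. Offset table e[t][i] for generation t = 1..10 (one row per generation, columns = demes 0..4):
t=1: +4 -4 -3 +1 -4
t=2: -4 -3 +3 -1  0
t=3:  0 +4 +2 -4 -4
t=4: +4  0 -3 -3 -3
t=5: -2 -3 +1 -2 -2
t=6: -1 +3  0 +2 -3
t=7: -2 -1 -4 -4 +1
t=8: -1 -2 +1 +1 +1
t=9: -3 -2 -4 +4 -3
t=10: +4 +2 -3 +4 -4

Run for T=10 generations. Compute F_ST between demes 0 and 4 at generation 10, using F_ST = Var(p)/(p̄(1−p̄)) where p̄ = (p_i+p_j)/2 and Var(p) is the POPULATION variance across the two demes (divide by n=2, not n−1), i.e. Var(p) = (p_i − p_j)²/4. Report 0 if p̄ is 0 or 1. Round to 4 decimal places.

0.0009

t=0: k=[0 0 0 69 0]
t=1: x=[0.0000 0.0000 7.2450 54.5100 7.2450] k=[0 0 4 56 3]
t=2: x=[0.0000 0.4200 9.0400 44.9750 8.5650] k=[0 0 12 44 9]
t=3: x=[0.0000 1.2600 14.1000 36.9650 12.6750] k=[0 5 16 33 9]
t=4: x=[0.5250 5.6300 16.6300 28.6950 11.5200] k=[5 6 14 26 9]
t=5: x=[5.1050 6.7350 14.4200 22.9550 10.7850] k=[3 4 15 21 9]
t=6: x=[3.1050 5.0500 14.4750 19.1100 10.2600] k=[2 8 14 21 7]
t=7: x=[2.6300 8.0000 14.1050 18.7950 8.4700] k=[1 7 10 15 9]
t=8: x=[1.6300 6.6850 10.2100 13.8450 9.6300] k=[1 5 11 15 11]
t=9: x=[1.4200 5.2100 10.7900 14.1600 11.4200] k=[0 3 7 18 8]
t=10: x=[0.3150 3.1050 7.7350 15.7950 9.0500] k=[4 5 5 20 5]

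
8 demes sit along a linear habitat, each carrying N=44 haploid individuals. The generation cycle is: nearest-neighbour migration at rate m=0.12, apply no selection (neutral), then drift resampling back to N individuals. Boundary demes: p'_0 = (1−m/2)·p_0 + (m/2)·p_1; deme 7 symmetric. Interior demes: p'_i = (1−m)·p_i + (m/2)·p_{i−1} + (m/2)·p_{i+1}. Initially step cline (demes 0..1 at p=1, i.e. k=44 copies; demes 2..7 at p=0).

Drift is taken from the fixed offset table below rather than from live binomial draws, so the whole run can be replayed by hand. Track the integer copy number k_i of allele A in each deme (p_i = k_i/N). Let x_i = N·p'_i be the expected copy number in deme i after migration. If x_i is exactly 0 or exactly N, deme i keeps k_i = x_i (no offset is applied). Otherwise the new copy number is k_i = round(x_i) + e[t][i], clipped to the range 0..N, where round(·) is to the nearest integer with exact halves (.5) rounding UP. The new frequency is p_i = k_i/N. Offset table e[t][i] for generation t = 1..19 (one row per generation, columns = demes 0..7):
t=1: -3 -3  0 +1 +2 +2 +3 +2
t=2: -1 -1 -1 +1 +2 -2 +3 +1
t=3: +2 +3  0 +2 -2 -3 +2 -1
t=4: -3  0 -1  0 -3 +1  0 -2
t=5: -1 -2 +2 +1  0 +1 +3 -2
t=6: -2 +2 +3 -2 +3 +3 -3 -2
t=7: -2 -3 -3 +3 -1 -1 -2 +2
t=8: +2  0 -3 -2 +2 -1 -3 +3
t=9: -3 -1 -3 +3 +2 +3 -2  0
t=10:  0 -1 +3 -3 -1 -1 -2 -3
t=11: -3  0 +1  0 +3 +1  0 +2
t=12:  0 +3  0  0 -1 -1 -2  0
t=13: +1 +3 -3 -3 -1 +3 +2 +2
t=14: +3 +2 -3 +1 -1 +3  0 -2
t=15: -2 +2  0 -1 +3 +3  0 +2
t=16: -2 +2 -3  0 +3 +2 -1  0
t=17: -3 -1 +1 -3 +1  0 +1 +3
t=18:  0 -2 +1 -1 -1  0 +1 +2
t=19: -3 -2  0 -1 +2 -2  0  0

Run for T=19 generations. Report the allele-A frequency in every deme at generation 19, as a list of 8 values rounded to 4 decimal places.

t=0: k=[44 44 0 0 0 0 0 0]
t=1: x=[44.0000 41.3600 2.6400 0.0000 0.0000 0.0000 0.0000 0.0000] k=[44 38 3 0 0 0 0 0]
t=2: x=[43.6400 36.2600 4.9200 0.1800 0.0000 0.0000 0.0000 0.0000] k=[43 35 4 1 0 0 0 0]
t=3: x=[42.5200 33.6200 5.6800 1.1200 0.0600 0.0000 0.0000 0.0000] k=[44 37 6 3 0 0 0 0]
t=4: x=[43.5800 35.5600 7.6800 3.0000 0.1800 0.0000 0.0000 0.0000] k=[41 36 7 3 0 0 0 0]
t=5: x=[40.7000 34.5600 8.5000 3.0600 0.1800 0.0000 0.0000 0.0000] k=[40 33 11 4 0 0 0 0]
t=6: x=[39.5800 32.1000 11.9000 4.1800 0.2400 0.0000 0.0000 0.0000] k=[38 34 15 2 3 0 0 0]
t=7: x=[37.7600 33.1000 15.3600 2.8400 2.7600 0.1800 0.0000 0.0000] k=[36 30 12 6 2 0 0 0]
t=8: x=[35.6400 29.2800 12.7200 6.1200 2.1200 0.1200 0.0000 0.0000] k=[38 29 10 4 4 0 0 0]
t=9: x=[37.4600 28.4000 10.7800 4.3600 3.7600 0.2400 0.0000 0.0000] k=[34 27 8 7 6 3 0 0]
t=10: x=[33.5800 26.2800 9.0800 7.0000 5.8800 3.0000 0.1800 0.0000] k=[34 25 12 4 5 2 0 0]
t=11: x=[33.4600 24.7600 12.3000 4.5400 4.7600 2.0600 0.1200 0.0000] k=[30 25 13 5 8 3 0 0]
t=12: x=[29.7000 24.5800 13.2400 5.6600 7.5200 3.1200 0.1800 0.0000] k=[30 28 13 6 7 2 0 0]
t=13: x=[29.8800 27.2200 13.4800 6.4800 6.6400 2.1800 0.1200 0.0000] k=[31 30 10 3 6 5 2 0]
t=14: x=[30.9400 28.8600 10.7800 3.6000 5.7600 4.8800 2.0600 0.1200] k=[34 31 8 5 5 8 2 0]
t=15: x=[33.8200 29.8000 9.2000 5.1800 5.1800 7.4600 2.2400 0.1200] k=[32 32 9 4 8 10 2 2]
t=16: x=[32.0000 30.6200 10.0800 4.5400 7.8800 9.4000 2.4800 2.0000] k=[30 33 7 5 11 11 1 2]
t=17: x=[30.1800 31.2600 8.4400 5.4800 10.6400 10.4000 1.6600 1.9400] k=[27 30 9 2 12 10 3 5]
t=18: x=[27.1800 28.5600 9.8400 3.0200 11.2800 9.7000 3.5400 4.8800] k=[27 27 11 2 10 10 5 7]
t=19: x=[27.0000 26.0400 11.4200 3.0200 9.5200 9.7000 5.4200 6.8800] k=[24 24 11 2 12 8 5 7]

[0.5455, 0.5455, 0.2500, 0.0455, 0.2727, 0.1818, 0.1136, 0.1591]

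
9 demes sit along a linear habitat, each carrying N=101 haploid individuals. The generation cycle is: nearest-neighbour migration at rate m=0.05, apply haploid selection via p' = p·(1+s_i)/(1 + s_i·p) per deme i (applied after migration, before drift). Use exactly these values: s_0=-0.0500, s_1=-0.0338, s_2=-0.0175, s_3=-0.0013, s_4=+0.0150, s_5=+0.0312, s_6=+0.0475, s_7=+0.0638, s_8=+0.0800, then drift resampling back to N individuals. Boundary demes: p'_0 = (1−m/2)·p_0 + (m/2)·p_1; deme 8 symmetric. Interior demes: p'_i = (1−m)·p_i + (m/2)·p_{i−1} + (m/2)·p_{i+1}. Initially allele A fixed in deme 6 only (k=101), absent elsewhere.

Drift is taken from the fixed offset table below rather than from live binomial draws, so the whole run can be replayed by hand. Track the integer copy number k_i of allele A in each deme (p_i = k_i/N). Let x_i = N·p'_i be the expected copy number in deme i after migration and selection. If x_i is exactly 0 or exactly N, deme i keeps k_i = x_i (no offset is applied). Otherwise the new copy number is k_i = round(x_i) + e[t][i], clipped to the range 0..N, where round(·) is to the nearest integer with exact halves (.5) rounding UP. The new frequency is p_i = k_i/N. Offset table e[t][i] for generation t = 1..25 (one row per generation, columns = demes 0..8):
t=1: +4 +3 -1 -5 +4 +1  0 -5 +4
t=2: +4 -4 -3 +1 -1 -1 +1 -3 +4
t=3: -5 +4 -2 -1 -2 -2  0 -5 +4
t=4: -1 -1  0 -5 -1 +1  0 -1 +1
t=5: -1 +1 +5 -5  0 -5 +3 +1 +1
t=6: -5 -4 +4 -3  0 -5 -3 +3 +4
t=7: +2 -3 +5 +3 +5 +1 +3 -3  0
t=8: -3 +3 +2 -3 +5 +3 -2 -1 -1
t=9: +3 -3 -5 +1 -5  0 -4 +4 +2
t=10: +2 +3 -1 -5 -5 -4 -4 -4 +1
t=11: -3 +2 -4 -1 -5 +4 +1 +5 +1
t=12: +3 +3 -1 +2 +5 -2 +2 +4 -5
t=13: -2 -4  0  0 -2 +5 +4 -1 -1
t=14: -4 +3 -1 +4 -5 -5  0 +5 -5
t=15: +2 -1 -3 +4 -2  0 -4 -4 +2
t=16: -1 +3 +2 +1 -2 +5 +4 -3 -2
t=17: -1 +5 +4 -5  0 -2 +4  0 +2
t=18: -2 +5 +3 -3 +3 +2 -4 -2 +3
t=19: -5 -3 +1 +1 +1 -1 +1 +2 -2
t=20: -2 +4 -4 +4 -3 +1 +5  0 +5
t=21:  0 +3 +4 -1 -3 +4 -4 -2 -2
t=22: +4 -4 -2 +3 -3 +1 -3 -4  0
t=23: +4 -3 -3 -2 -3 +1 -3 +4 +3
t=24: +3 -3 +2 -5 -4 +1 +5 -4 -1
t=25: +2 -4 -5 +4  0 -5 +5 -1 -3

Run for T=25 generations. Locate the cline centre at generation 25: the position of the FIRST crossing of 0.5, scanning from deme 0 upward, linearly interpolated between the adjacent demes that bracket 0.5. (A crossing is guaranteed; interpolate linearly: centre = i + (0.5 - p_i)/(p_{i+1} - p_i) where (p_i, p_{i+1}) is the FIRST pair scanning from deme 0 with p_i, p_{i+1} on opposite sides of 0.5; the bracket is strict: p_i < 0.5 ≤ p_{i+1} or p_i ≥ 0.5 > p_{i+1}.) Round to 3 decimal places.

t=0: k=[0 0 0 0 0 0 101 0 0]
t=1: x=[0.0000 0.0000 0.0000 0.0000 0.0000 2.6018 96.1680 2.6818 0.0000] k=[0 0 0 0 0 4 96 0 0]
t=2: x=[0.0000 0.0000 0.0000 0.0000 0.1015 6.3812 91.6994 2.5493 0.0000] k=[0 0 0 0 0 5 93 0 0]
t=3: x=[0.0000 0.0000 0.0000 0.0000 0.1269 7.2798 88.9753 2.4697 0.0000] k=[0 0 0 0 0 5 89 0 0]
t=4: x=[0.0000 0.0000 0.0000 0.0000 0.1269 7.1772 85.3002 2.3636 0.0000] k=[0 0 0 0 0 8 85 1 0]
t=5: x=[0.0000 0.0000 0.0000 0.0000 0.2030 9.9984 81.7096 3.2648 0.0270] k=[0 0 0 0 0 5 85 4 1]
t=6: x=[0.0000 0.0000 0.0000 0.0000 0.1269 7.0745 81.7096 6.3059 1.1600] k=[0 0 0 0 0 2 79 9 5]
t=7: x=[0.0000 0.0000 0.0000 0.0000 0.0507 3.9911 76.2034 11.2538 5.4858] k=[0 0 0 0 5 5 79 8 5]
t=8: x=[0.0000 0.0000 0.0000 0.1248 4.9445 7.0488 76.2523 10.2560 5.4591] k=[0 0 0 0 10 10 74 9 4]
t=9: x=[0.0000 0.0000 0.0000 0.2497 9.8819 11.9192 71.7486 11.0963 4.4405] k=[0 0 0 1 5 12 68 15 6]
t=10: x=[0.0000 0.0000 0.0246 1.0736 5.1472 13.5821 66.3390 16.9547 6.6900] k=[0 0 0 0 0 10 62 13 8]
t=11: x=[0.0000 0.0000 0.0000 0.0000 0.2537 11.3560 60.6049 14.8672 8.7189] k=[0 0 0 0 0 15 62 20 10]
t=12: x=[0.0000 0.0000 0.0000 0.0000 0.3806 16.2138 60.9022 21.8401 10.9808] k=[0 0 0 0 5 14 63 26 6]
t=13: x=[0.0000 0.0000 0.0000 0.1248 5.1726 15.3967 61.9670 27.6494 6.9840] k=[0 0 0 0 3 20 66 27 6]
t=14: x=[0.0000 0.0000 0.0000 0.0749 3.3986 21.2357 64.9577 28.7036 7.0108] k=[0 0 0 4 0 16 65 34 2]
t=15: x=[0.0000 0.0000 0.0983 3.7952 0.5075 17.2602 64.0935 35.3832 3.0173] k=[0 0 0 8 0 17 60 31 5]
t=16: x=[0.0000 0.0000 0.1965 7.5909 0.6343 18.1020 59.3403 32.4212 6.0748] k=[0 0 2 9 0 23 63 29 4]
t=17: x=[0.0000 0.0483 2.0886 8.5898 0.8119 23.9823 62.2640 30.5260 4.9768] k=[0 5 6 4 1 22 66 31 7]
t=18: x=[0.1188 4.7422 5.8273 3.9700 1.6236 23.1181 65.1058 32.6258 8.1589] k=[0 10 9 1 5 25 61 31 11]
t=19: x=[0.2375 9.4270 8.6838 1.2983 5.4766 25.9886 60.4810 32.6002 12.3079] k=[0 6 10 2 6 25 61 35 10]
t=20: x=[0.1425 5.7604 9.5463 2.2971 6.4645 26.0139 60.5801 36.4531 11.3792] k=[0 10 6 6 3 27 66 36 16]
t=21: x=[0.2375 9.3540 5.9996 5.9177 3.7281 27.9924 65.3526 37.6995 17.5901] k=[0 12 10 5 1 32 61 36 16]
t=22: x=[0.2850 11.3003 9.7681 5.0188 1.9026 32.6248 60.7783 37.5724 17.5901] k=[4 7 8 8 0 34 58 34 18]
t=23: x=[3.8791 6.7307 7.8463 7.7906 1.0656 34.4439 57.9500 35.6126 19.5865] k=[8 4 5 6 0 35 55 40 23]
t=24: x=[7.5345 3.9911 4.9168 5.8179 1.0402 35.3274 55.2886 41.4527 24.8381] k=[11 1 7 1 0 36 60 37 24]
t=25: x=[10.2671 1.3533 6.5904 1.1236 0.9387 36.4123 59.9604 38.7156 25.7744] k=[12 0 2 5 1 31 65 38 23]

5.574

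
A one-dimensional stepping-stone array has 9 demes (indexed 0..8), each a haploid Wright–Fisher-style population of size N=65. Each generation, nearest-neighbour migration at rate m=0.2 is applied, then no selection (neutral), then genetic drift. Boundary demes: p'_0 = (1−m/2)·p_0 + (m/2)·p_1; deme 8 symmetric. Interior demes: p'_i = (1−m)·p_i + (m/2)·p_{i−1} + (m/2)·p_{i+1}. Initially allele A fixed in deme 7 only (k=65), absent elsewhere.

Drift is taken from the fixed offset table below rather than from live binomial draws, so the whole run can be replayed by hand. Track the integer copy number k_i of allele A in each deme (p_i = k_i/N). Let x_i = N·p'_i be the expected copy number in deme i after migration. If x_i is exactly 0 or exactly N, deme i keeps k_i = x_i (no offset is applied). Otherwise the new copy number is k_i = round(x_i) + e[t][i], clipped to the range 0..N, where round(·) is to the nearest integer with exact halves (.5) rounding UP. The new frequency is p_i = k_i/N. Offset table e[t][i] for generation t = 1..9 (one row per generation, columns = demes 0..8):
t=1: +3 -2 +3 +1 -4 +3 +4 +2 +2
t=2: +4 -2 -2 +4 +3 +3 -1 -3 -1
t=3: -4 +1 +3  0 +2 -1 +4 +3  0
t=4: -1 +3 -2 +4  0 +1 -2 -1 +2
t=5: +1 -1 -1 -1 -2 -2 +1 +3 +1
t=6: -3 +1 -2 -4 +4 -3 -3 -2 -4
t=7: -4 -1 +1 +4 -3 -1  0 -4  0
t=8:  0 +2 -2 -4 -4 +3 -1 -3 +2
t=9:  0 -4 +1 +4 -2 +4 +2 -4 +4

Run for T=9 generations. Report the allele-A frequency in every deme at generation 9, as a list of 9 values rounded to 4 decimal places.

t=0: k=[0 0 0 0 0 0 0 65 0]
t=1: x=[0.0000 0.0000 0.0000 0.0000 0.0000 0.0000 6.5000 52.0000 6.5000] k=[0 0 0 0 0 0 11 54 9]
t=2: x=[0.0000 0.0000 0.0000 0.0000 0.0000 1.1000 14.2000 45.2000 13.5000] k=[0 0 0 0 0 4 13 42 13]
t=3: x=[0.0000 0.0000 0.0000 0.0000 0.4000 4.5000 15.0000 36.2000 15.9000] k=[0 0 0 0 2 4 19 39 16]
t=4: x=[0.0000 0.0000 0.0000 0.2000 2.0000 5.3000 19.5000 34.7000 18.3000] k=[0 0 0 4 2 6 18 34 20]
t=5: x=[0.0000 0.0000 0.4000 3.4000 2.6000 6.8000 18.4000 31.0000 21.4000] k=[0 0 0 2 1 5 19 34 22]
t=6: x=[0.0000 0.0000 0.2000 1.7000 1.5000 6.0000 19.1000 31.3000 23.2000] k=[0 0 0 0 6 3 16 29 19]
t=7: x=[0.0000 0.0000 0.0000 0.6000 5.1000 4.6000 16.0000 26.7000 20.0000] k=[0 0 0 5 2 4 16 23 20]
t=8: x=[0.0000 0.0000 0.5000 4.2000 2.5000 5.0000 15.5000 22.0000 20.3000] k=[0 0 0 0 0 8 15 19 22]
t=9: x=[0.0000 0.0000 0.0000 0.0000 0.8000 7.9000 14.7000 18.9000 21.7000] k=[0 0 0 0 0 12 17 15 26]

[0.0000, 0.0000, 0.0000, 0.0000, 0.0000, 0.1846, 0.2615, 0.2308, 0.4000]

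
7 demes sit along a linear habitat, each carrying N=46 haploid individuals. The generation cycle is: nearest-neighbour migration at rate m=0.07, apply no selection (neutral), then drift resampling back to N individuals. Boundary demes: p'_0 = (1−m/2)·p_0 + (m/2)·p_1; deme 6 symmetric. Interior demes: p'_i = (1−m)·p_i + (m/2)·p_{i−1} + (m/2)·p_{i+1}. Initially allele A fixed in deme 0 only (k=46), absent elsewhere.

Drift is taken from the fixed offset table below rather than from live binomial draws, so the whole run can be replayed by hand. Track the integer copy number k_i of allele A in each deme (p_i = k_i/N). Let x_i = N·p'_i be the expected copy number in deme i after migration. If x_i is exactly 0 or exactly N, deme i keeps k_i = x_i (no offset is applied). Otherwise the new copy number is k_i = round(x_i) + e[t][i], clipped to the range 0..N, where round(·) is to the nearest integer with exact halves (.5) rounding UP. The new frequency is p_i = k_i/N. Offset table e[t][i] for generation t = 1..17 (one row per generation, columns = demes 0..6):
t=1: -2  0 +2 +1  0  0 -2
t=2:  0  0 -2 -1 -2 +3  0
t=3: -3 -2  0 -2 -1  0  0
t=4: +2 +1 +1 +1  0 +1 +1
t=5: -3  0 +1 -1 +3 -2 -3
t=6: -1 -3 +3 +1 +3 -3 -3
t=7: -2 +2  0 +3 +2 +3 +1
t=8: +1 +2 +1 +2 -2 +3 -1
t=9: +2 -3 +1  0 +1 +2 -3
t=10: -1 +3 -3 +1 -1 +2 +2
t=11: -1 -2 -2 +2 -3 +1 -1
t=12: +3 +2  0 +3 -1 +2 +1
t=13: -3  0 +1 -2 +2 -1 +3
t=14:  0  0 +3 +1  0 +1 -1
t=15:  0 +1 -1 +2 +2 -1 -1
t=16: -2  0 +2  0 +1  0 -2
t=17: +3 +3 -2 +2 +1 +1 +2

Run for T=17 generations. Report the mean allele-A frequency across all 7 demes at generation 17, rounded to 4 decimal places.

t=0: k=[46 0 0 0 0 0 0]
t=1: x=[44.3900 1.6100 0.0000 0.0000 0.0000 0.0000 0.0000] k=[42 2 0 0 0 0 0]
t=2: x=[40.6000 3.3300 0.0700 0.0000 0.0000 0.0000 0.0000] k=[41 3 0 0 0 0 0]
t=3: x=[39.6700 4.2250 0.1050 0.0000 0.0000 0.0000 0.0000] k=[37 2 0 0 0 0 0]
t=4: x=[35.7750 3.1550 0.0700 0.0000 0.0000 0.0000 0.0000] k=[38 4 1 0 0 0 0]
t=5: x=[36.8100 5.0850 1.0700 0.0350 0.0000 0.0000 0.0000] k=[34 5 2 0 0 0 0]
t=6: x=[32.9850 5.9100 2.0350 0.0700 0.0000 0.0000 0.0000] k=[32 3 5 1 0 0 0]
t=7: x=[30.9850 4.0850 4.7900 1.1050 0.0350 0.0000 0.0000] k=[29 6 5 4 2 0 0]
t=8: x=[28.1950 6.7700 5.0000 3.9650 2.0000 0.0700 0.0000] k=[29 9 6 6 0 3 0]
t=9: x=[28.3000 9.5950 6.1050 5.7900 0.3150 2.7900 0.1050] k=[30 7 7 6 1 5 0]
t=10: x=[29.1950 7.8050 6.9650 5.8600 1.3150 4.6850 0.1750] k=[28 11 4 7 0 7 2]
t=11: x=[27.4050 11.3500 4.3500 6.6500 0.4900 6.5800 2.1750] k=[26 9 2 9 0 8 1]
t=12: x=[25.4050 9.3500 2.4900 8.4400 0.5950 7.4750 1.2450] k=[28 11 2 11 0 9 2]
t=13: x=[27.4050 11.2800 2.6300 10.3000 0.7000 8.4400 2.2450] k=[24 11 4 8 3 7 5]
t=14: x=[23.5450 11.2100 4.3850 7.6850 3.3150 6.7900 5.0700] k=[24 11 7 9 3 8 4]
t=15: x=[23.5450 11.3150 7.2100 8.7200 3.3850 7.6850 4.1400] k=[24 12 6 11 5 7 3]
t=16: x=[23.5800 12.2100 6.3850 10.6150 5.2800 6.7900 3.1400] k=[22 12 8 11 6 7 1]
t=17: x=[21.6500 12.2100 8.2450 10.7200 6.2100 6.7550 1.2100] k=[25 15 6 13 7 8 3]

0.2391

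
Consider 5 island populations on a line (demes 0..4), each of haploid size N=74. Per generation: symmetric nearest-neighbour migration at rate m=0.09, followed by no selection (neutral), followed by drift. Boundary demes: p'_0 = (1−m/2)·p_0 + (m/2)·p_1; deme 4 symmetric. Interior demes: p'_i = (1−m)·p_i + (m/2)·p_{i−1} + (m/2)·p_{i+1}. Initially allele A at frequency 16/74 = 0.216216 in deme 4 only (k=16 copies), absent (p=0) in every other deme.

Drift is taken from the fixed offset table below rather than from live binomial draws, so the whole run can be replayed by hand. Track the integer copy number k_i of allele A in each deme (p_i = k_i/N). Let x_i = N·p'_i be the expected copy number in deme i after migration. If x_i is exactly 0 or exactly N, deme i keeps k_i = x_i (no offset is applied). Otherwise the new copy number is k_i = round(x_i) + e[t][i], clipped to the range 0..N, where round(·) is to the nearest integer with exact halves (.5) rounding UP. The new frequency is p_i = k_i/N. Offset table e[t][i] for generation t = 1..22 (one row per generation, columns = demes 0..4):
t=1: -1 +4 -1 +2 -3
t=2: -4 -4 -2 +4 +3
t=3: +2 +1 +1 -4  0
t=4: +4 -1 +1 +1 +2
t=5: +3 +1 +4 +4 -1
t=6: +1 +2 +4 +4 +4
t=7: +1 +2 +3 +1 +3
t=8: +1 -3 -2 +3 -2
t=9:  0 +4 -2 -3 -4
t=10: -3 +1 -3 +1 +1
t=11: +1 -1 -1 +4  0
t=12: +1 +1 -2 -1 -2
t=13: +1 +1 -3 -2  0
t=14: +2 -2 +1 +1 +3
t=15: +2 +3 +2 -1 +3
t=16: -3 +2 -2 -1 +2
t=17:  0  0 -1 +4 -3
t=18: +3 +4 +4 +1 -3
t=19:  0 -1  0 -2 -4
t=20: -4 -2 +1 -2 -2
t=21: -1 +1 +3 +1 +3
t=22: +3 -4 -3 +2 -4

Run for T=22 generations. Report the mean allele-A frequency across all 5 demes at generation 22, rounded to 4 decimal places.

0.1324

t=0: k=[0 0 0 0 16]
t=1: x=[0.0000 0.0000 0.0000 0.7200 15.2800] k=[0 0 0 3 12]
t=2: x=[0.0000 0.0000 0.1350 3.2700 11.5950] k=[0 0 0 7 15]
t=3: x=[0.0000 0.0000 0.3150 7.0450 14.6400] k=[0 0 1 3 15]
t=4: x=[0.0000 0.0450 1.0450 3.4500 14.4600] k=[0 0 2 4 16]
t=5: x=[0.0000 0.0900 2.0000 4.4500 15.4600] k=[0 1 6 8 14]
t=6: x=[0.0450 1.1800 5.8650 8.1800 13.7300] k=[1 3 10 12 18]
t=7: x=[1.0900 3.2250 9.7750 12.1800 17.7300] k=[2 5 13 13 21]
t=8: x=[2.1350 5.2250 12.6400 13.3600 20.6400] k=[3 2 11 16 19]
t=9: x=[2.9550 2.4500 10.8200 15.9100 18.8650] k=[3 6 9 13 15]
t=10: x=[3.1350 6.0000 9.0450 12.9100 14.9100] k=[0 7 6 14 16]
t=11: x=[0.3150 6.6400 6.4050 13.7300 15.9100] k=[1 6 5 18 16]
t=12: x=[1.2250 5.7300 5.6300 17.3250 16.0900] k=[2 7 4 16 14]
t=13: x=[2.2250 6.6400 4.6750 15.3700 14.0900] k=[3 8 2 13 14]
t=14: x=[3.2250 7.5050 2.7650 12.5500 13.9550] k=[5 6 4 14 17]
t=15: x=[5.0450 5.8650 4.5400 13.6850 16.8650] k=[7 9 7 13 20]
t=16: x=[7.0900 8.8200 7.3600 13.0450 19.6850] k=[4 11 5 12 22]
t=17: x=[4.3150 10.4150 5.5850 12.1350 21.5500] k=[4 10 5 16 19]
t=18: x=[4.2700 9.5050 5.7200 15.6400 18.8650] k=[7 14 10 17 16]
t=19: x=[7.3150 13.5050 10.4950 16.6400 16.0450] k=[7 13 10 15 12]
t=20: x=[7.2700 12.5950 10.3600 14.6400 12.1350] k=[3 11 11 13 10]
t=21: x=[3.3600 10.6400 11.0900 12.7750 10.1350] k=[2 12 14 14 13]
t=22: x=[2.4500 11.6400 13.9100 13.9550 13.0450] k=[5 8 11 16 9]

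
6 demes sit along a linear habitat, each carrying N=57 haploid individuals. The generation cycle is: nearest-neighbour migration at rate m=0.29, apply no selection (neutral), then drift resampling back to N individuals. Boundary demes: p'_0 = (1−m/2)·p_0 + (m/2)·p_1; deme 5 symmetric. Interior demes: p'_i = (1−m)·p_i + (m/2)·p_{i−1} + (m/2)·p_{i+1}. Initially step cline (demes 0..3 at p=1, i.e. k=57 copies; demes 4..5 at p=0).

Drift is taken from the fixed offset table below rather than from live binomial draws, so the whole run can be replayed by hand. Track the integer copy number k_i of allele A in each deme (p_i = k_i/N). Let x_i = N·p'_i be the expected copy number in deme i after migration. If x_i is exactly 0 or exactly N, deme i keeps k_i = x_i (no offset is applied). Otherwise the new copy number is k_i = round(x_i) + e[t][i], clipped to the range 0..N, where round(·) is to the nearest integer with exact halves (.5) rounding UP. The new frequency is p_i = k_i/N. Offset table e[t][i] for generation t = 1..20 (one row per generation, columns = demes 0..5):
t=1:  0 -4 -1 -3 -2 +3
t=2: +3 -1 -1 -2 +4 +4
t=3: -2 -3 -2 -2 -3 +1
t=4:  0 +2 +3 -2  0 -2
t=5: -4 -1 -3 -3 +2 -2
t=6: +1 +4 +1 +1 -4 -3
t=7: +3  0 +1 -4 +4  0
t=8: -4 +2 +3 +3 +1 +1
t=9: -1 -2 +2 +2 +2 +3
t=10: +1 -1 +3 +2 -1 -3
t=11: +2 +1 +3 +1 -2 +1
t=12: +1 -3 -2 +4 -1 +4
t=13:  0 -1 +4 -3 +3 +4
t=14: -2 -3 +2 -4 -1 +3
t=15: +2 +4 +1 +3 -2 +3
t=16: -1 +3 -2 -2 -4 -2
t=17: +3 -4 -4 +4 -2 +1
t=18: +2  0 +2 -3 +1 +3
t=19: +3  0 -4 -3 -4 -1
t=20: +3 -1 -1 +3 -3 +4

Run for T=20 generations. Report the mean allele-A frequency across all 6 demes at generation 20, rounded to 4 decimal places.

t=0: k=[57 57 57 57 0 0]
t=1: x=[57.0000 57.0000 57.0000 48.7350 8.2650 0.0000] k=[57 57 57 46 6 0]
t=2: x=[57.0000 57.0000 55.4050 41.7950 10.9300 0.8700] k=[57 57 54 40 15 5]
t=3: x=[57.0000 56.5650 52.4050 38.4050 17.1750 6.4500] k=[57 54 50 36 14 7]
t=4: x=[56.5650 53.8550 48.5500 34.8400 16.1750 8.0150] k=[57 56 52 33 16 6]
t=5: x=[56.8550 55.5650 49.8250 33.2900 17.0150 7.4500] k=[53 55 47 30 19 5]
t=6: x=[53.2900 53.5500 45.6950 30.8700 18.5650 7.0300] k=[54 57 47 32 15 4]
t=7: x=[54.4350 55.1150 46.2750 31.7100 15.8700 5.5950] k=[57 55 47 28 20 6]
t=8: x=[56.7100 54.1300 45.4050 29.5950 19.1300 8.0300] k=[53 56 48 33 20 9]
t=9: x=[53.4350 54.4050 46.9850 33.2900 20.2900 10.5950] k=[52 52 49 35 22 14]
t=10: x=[52.0000 51.5650 47.4050 35.1450 22.7250 15.1600] k=[53 51 50 37 22 12]
t=11: x=[52.7100 51.1450 48.2600 36.7100 22.7250 13.4500] k=[55 52 51 38 21 14]
t=12: x=[54.5650 52.2900 49.2600 37.4200 22.4500 15.0150] k=[56 49 47 41 21 19]
t=13: x=[54.9850 49.7250 46.4200 38.9700 23.6100 19.2900] k=[55 49 50 36 27 23]
t=14: x=[54.1300 50.0150 47.8250 36.7250 27.7250 23.5800] k=[52 47 50 33 27 27]
t=15: x=[51.2750 48.1600 47.1000 34.5950 27.8700 27.0000] k=[53 52 48 38 26 30]
t=16: x=[52.8550 51.5650 47.1300 37.7100 28.3200 29.4200] k=[52 55 45 36 24 27]
t=17: x=[52.4350 53.1150 45.1450 35.5650 26.1750 26.5650] k=[55 49 41 40 24 28]
t=18: x=[54.1300 48.7100 42.0150 37.8250 26.9000 27.4200] k=[56 49 44 35 28 30]
t=19: x=[54.9850 49.2900 43.4200 35.2900 29.3050 29.7100] k=[57 49 39 32 25 29]
t=20: x=[55.8400 48.7100 39.4350 32.0000 26.5950 28.4200] k=[57 48 38 35 24 32]

0.6842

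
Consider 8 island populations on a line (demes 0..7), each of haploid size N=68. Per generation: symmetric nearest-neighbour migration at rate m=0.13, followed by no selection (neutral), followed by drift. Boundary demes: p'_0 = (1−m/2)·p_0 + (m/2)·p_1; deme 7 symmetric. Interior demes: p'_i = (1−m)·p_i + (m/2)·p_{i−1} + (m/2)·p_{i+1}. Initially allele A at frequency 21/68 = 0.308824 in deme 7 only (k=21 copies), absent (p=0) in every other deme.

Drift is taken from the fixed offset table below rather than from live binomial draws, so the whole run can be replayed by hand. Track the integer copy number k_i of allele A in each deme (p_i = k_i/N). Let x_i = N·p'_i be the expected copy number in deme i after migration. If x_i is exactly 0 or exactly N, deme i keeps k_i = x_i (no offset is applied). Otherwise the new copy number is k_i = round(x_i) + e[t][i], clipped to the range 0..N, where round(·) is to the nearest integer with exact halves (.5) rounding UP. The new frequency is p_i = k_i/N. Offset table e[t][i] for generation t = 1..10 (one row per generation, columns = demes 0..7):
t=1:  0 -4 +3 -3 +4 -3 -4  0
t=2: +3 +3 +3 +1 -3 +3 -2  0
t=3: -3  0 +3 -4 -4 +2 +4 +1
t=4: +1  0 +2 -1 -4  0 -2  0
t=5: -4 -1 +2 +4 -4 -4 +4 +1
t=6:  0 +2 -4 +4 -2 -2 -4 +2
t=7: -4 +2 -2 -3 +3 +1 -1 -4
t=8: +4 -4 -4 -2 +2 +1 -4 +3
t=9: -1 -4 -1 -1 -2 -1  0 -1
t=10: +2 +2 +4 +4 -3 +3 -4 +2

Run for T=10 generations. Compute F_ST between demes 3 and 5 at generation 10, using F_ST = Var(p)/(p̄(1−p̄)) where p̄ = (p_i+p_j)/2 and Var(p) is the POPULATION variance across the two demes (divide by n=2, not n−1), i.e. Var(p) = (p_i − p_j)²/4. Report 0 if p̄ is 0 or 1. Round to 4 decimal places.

0.0303

t=0: k=[0 0 0 0 0 0 0 21]
t=1: x=[0.0000 0.0000 0.0000 0.0000 0.0000 0.0000 1.3650 19.6350] k=[0 0 0 0 0 0 0 20]
t=2: x=[0.0000 0.0000 0.0000 0.0000 0.0000 0.0000 1.3000 18.7000] k=[0 0 0 0 0 0 0 19]
t=3: x=[0.0000 0.0000 0.0000 0.0000 0.0000 0.0000 1.2350 17.7650] k=[0 0 0 0 0 0 5 19]
t=4: x=[0.0000 0.0000 0.0000 0.0000 0.0000 0.3250 5.5850 18.0900] k=[0 0 0 0 0 0 4 18]
t=5: x=[0.0000 0.0000 0.0000 0.0000 0.0000 0.2600 4.6500 17.0900] k=[0 0 0 0 0 0 9 18]
t=6: x=[0.0000 0.0000 0.0000 0.0000 0.0000 0.5850 9.0000 17.4150] k=[0 0 0 0 0 0 5 19]
t=7: x=[0.0000 0.0000 0.0000 0.0000 0.0000 0.3250 5.5850 18.0900] k=[0 0 0 0 0 1 5 14]
t=8: x=[0.0000 0.0000 0.0000 0.0000 0.0650 1.1950 5.3250 13.4150] k=[0 0 0 0 2 2 1 16]
t=9: x=[0.0000 0.0000 0.0000 0.1300 1.8700 1.9350 2.0400 15.0250] k=[0 0 0 0 0 1 2 14]
t=10: x=[0.0000 0.0000 0.0000 0.0000 0.0650 1.0000 2.7150 13.2200] k=[0 0 0 0 0 4 0 15]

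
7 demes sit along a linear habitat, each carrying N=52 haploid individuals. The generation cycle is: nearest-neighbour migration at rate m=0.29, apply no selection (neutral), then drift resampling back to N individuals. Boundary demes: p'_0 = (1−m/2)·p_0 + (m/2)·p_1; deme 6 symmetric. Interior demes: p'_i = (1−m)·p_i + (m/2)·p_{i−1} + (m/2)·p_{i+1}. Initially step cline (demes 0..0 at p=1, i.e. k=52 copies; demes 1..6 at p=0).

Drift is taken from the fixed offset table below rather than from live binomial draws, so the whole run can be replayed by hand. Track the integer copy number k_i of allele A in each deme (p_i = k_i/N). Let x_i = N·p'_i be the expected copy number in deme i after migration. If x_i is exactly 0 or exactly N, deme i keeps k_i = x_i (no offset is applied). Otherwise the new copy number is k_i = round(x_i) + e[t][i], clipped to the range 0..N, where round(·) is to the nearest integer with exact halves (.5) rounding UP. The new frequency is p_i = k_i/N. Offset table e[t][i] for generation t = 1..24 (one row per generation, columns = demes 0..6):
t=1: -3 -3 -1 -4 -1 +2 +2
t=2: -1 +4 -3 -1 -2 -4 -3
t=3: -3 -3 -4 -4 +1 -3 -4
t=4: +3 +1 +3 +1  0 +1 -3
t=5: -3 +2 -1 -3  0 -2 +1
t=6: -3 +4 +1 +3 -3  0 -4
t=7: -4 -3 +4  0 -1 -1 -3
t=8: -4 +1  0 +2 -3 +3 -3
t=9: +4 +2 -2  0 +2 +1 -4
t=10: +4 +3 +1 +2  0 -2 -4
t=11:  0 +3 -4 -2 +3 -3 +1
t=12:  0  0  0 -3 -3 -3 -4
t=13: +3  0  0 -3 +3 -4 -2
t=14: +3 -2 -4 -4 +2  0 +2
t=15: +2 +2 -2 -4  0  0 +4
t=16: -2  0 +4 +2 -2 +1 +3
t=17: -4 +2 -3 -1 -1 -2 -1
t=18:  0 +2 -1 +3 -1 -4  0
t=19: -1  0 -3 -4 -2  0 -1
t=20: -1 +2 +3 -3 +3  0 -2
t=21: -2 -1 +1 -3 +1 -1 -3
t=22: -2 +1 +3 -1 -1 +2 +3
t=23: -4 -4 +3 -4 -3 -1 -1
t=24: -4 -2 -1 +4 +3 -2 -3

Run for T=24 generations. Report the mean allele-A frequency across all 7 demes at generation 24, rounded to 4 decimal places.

t=0: k=[52 0 0 0 0 0 0]
t=1: x=[44.4600 7.5400 0.0000 0.0000 0.0000 0.0000 0.0000] k=[41 5 0 0 0 0 0]
t=2: x=[35.7800 9.4950 0.7250 0.0000 0.0000 0.0000 0.0000] k=[35 13 0 0 0 0 0]
t=3: x=[31.8100 14.3050 1.8850 0.0000 0.0000 0.0000 0.0000] k=[29 11 0 0 0 0 0]
t=4: x=[26.3900 12.0150 1.5950 0.0000 0.0000 0.0000 0.0000] k=[29 13 5 0 0 0 0]
t=5: x=[26.6800 14.1600 5.4350 0.7250 0.0000 0.0000 0.0000] k=[24 16 4 0 0 0 0]
t=6: x=[22.8400 15.4200 5.1600 0.5800 0.0000 0.0000 0.0000] k=[20 19 6 4 0 0 0]
t=7: x=[19.8550 17.2600 7.5950 3.7100 0.5800 0.0000 0.0000] k=[16 14 12 4 0 0 0]
t=8: x=[15.7100 14.0000 11.1300 4.5800 0.5800 0.0000 0.0000] k=[12 15 11 7 0 0 0]
t=9: x=[12.4350 13.9850 11.0000 6.5650 1.0150 0.0000 0.0000] k=[16 16 9 7 3 0 0]
t=10: x=[16.0000 14.9850 9.7250 6.7100 3.1450 0.4350 0.0000] k=[20 18 11 9 3 0 0]
t=11: x=[19.7100 17.2750 11.7250 8.4200 3.4350 0.4350 0.0000] k=[20 20 8 6 6 0 0]
t=12: x=[20.0000 18.2600 9.4500 6.2900 5.1300 0.8700 0.0000] k=[20 18 9 3 2 0 0]
t=13: x=[19.7100 16.9850 9.4350 3.7250 1.8550 0.2900 0.0000] k=[23 17 9 1 5 0 0]
t=14: x=[22.1300 16.7100 9.0000 2.7400 3.6950 0.7250 0.0000] k=[25 15 5 0 6 1 0]
t=15: x=[23.5500 15.0000 5.7250 1.5950 4.4050 1.5800 0.1450] k=[26 17 4 0 4 2 4]
t=16: x=[24.6950 16.4200 5.3050 1.1600 3.1300 2.5800 3.7100] k=[23 16 9 3 1 4 7]
t=17: x=[21.9850 16.0000 9.1450 3.5800 1.7250 4.0000 6.5650] k=[18 18 6 3 1 2 6]
t=18: x=[18.0000 16.2600 7.3050 3.1450 1.4350 2.4350 5.4200] k=[18 18 6 6 0 0 5]
t=19: x=[18.0000 16.2600 7.7400 5.1300 0.8700 0.7250 4.2750] k=[17 16 5 1 0 1 3]
t=20: x=[16.8550 14.5500 6.0150 1.4350 0.2900 1.1450 2.7100] k=[16 17 9 0 3 1 1]
t=21: x=[16.1450 15.6950 8.8550 1.7400 2.2750 1.2900 1.0000] k=[14 15 10 0 3 0 0]
t=22: x=[14.1450 14.1300 9.2750 1.8850 2.1300 0.4350 0.0000] k=[12 15 12 1 1 2 0]
t=23: x=[12.4350 14.1300 10.8400 2.5950 1.1450 1.5650 0.2900] k=[8 10 14 0 0 1 0]
t=24: x=[8.2900 10.2900 11.3900 2.0300 0.1450 0.7100 0.1450] k=[4 8 10 6 3 0 0]

0.0852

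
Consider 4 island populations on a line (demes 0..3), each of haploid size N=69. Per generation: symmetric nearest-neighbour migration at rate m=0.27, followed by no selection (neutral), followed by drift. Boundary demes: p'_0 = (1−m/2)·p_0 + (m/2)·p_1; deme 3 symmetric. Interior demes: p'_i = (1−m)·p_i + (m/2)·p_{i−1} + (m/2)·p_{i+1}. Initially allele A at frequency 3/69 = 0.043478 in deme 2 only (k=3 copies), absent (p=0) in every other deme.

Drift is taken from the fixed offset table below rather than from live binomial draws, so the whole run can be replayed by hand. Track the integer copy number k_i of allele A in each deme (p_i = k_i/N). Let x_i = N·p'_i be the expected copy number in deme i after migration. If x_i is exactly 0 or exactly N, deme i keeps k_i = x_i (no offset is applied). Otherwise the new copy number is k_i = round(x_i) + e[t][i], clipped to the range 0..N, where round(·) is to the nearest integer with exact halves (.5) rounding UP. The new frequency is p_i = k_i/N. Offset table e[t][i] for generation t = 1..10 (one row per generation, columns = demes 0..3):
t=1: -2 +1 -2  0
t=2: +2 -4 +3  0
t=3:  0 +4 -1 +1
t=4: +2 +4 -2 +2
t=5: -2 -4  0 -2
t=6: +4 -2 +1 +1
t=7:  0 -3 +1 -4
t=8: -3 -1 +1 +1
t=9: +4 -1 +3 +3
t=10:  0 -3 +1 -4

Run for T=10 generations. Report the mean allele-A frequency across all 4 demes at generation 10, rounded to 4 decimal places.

0.0362

t=0: k=[0 0 3 0]
t=1: x=[0.0000 0.4050 2.1900 0.4050] k=[0 1 0 0]
t=2: x=[0.1350 0.7300 0.1350 0.0000] k=[2 0 3 0]
t=3: x=[1.7300 0.6750 2.1900 0.4050] k=[2 5 1 1]
t=4: x=[2.4050 4.0550 1.5400 1.0000] k=[4 8 0 3]
t=5: x=[4.5400 6.3800 1.4850 2.5950] k=[3 2 1 1]
t=6: x=[2.8650 2.0000 1.1350 1.0000] k=[7 0 2 2]
t=7: x=[6.0550 1.2150 1.7300 2.0000] k=[6 0 3 0]
t=8: x=[5.1900 1.2150 2.1900 0.4050] k=[2 0 3 1]
t=9: x=[1.7300 0.6750 2.3250 1.2700] k=[6 0 5 4]
t=10: x=[5.1900 1.4850 4.1900 4.1350] k=[5 0 5 0]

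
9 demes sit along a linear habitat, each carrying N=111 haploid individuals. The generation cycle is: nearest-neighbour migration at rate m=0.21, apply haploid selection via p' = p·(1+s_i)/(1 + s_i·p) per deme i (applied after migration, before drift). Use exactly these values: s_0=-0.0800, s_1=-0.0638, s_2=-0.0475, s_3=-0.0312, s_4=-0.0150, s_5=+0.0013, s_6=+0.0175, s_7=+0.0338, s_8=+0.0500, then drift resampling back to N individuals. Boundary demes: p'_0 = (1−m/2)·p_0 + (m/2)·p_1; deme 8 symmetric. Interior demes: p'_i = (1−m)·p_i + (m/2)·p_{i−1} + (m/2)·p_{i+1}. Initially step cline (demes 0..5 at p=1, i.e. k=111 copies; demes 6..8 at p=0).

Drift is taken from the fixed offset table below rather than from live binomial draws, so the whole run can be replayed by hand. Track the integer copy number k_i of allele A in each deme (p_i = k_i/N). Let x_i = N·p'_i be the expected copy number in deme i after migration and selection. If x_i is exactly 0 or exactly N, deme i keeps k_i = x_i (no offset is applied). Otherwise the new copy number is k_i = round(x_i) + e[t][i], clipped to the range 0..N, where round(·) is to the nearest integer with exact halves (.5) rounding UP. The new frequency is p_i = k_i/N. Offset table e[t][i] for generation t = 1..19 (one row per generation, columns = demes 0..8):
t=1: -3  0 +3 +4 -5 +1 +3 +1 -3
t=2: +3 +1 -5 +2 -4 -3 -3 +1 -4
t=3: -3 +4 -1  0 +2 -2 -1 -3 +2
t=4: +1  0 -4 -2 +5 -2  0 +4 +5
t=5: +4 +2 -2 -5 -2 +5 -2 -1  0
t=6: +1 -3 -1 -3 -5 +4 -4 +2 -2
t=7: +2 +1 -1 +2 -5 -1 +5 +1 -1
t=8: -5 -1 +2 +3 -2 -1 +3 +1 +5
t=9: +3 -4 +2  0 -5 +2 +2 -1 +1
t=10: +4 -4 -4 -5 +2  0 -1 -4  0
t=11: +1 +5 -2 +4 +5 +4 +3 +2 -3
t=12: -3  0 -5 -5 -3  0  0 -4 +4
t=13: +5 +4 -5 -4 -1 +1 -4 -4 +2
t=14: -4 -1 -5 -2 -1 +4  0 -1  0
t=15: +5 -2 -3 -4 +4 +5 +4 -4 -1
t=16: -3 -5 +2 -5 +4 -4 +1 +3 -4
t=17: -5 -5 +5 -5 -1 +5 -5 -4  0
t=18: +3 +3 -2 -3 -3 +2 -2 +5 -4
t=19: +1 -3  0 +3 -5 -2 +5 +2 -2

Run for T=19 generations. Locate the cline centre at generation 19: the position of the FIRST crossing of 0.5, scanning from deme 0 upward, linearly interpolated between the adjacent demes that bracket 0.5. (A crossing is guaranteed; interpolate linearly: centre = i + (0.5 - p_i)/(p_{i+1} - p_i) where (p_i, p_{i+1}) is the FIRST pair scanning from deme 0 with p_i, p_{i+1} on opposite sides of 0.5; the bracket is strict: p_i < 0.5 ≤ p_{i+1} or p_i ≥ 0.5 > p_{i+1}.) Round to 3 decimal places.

5.917

t=0: k=[111 111 111 111 111 111 0 0 0]
t=1: x=[111.0000 111.0000 111.0000 111.0000 111.0000 99.3585 11.8372 0.0000 0.0000] k=[111 111 111 111 111 100 15 0 0]
t=2: x=[111.0000 111.0000 111.0000 111.0000 109.8276 92.2503 22.6613 1.6275 0.0000] k=[111 111 111 111 106 89 20 3 0]
t=3: x=[111.0000 111.0000 111.0000 110.4582 104.6501 83.5668 25.8020 4.6148 0.3307] k=[111 111 111 110 107 82 25 2 2]
t=4: x=[111.0000 111.0000 110.8898 109.7515 104.5994 78.6698 28.9396 4.5581 2.0981] k=[111 111 107 108 110 77 29 9 7]
t=5: x=[111.0000 110.5515 107.3574 108.0143 106.2568 75.4564 32.3361 11.2209 7.5460] k=[111 111 105 103 104 80 30 10 8]
t=6: x=[111.0000 110.3273 105.1564 103.0852 101.2413 77.3005 33.5548 12.2475 8.5887] k=[111 107 104 100 96 81 30 14 7]
t=7: x=[110.5436 106.8495 103.5644 99.6819 94.6353 77.2505 34.0834 15.3801 8.0936] k=[111 108 103 102 90 76 39 16 7]
t=8: x=[110.6577 107.5780 103.0690 100.5488 89.5295 73.6172 40.9172 17.9649 8.3125] k=[106 107 105 104 88 73 44 19 13]
t=9: x=[105.6997 106.4031 104.8274 102.1708 87.8291 71.5630 44.8830 21.5668 14.2242] k=[109 102 107 102 83 74 47 21 15]
t=10: x=[108.0335 102.7716 105.7102 100.2255 83.7404 72.1428 47.5760 23.7140 16.2968] k=[111 99 102 95 86 72 47 20 16]
t=11: x=[109.6318 99.9354 100.4962 94.3463 85.1767 70.8783 47.2602 23.0155 17.1144] k=[111 105 98 98 90 75 50 25 14]
t=12: x=[110.3156 104.5033 98.1939 96.7714 88.9996 73.9821 50.4771 27.1459 15.8049] k=[107 105 93 92 86 74 50 23 20]
t=13: x=[106.4390 103.5020 93.4478 90.9597 85.0709 72.7726 50.1616 26.1791 21.1373] k=[111 108 88 87 84 74 46 22 23]
t=14: x=[110.6577 105.9039 89.1537 86.1846 82.9494 72.1428 46.8892 25.2679 23.7944] k=[107 105 84 84 82 76 47 24 24]
t=15: x=[106.4390 102.5019 85.2553 83.1337 81.2520 73.6172 48.1023 27.0899 24.9305] k=[111 101 82 79 85 79 52 23 24]
t=16: x=[109.8596 99.3872 82.6654 79.2311 83.4280 76.8257 52.2695 26.8203 24.8226] k=[107 94 85 74 87 73 53 30 21]
t=17: x=[105.1929 93.4686 83.8032 75.7621 83.8563 72.4027 53.1654 32.2249 22.8167] k=[100 88 89 71 83 77 48 28 23]
t=18: x=[97.8007 88.1936 86.0771 73.3656 80.7788 74.6168 49.4202 30.3017 24.4422] k=[101 91 84 70 78 77 47 35 20]
t=19: x=[99.0922 90.2246 82.2402 71.5073 76.6978 73.9871 49.3651 35.4826 22.4357] k=[100 87 82 75 72 72 54 37 20]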